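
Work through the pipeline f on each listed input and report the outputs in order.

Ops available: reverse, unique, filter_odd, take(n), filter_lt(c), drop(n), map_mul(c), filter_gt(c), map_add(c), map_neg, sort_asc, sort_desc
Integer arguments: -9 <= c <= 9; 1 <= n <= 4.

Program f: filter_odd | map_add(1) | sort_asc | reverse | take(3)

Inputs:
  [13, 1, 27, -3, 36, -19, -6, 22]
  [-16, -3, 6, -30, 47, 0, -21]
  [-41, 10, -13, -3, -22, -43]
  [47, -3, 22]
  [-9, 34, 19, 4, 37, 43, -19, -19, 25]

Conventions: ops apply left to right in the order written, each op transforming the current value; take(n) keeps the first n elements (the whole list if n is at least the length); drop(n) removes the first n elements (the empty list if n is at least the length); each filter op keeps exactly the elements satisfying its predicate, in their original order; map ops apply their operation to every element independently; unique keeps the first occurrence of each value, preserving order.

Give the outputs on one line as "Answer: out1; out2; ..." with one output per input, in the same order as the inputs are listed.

Execution, op by op:
  [13, 1, 27, -3, 36, -19, -6, 22] -> [13, 1, 27, -3, -19] -> [14, 2, 28, -2, -18] -> [-18, -2, 2, 14, 28] -> [28, 14, 2, -2, -18] -> [28, 14, 2]
  [-16, -3, 6, -30, 47, 0, -21] -> [-3, 47, -21] -> [-2, 48, -20] -> [-20, -2, 48] -> [48, -2, -20] -> [48, -2, -20]
  [-41, 10, -13, -3, -22, -43] -> [-41, -13, -3, -43] -> [-40, -12, -2, -42] -> [-42, -40, -12, -2] -> [-2, -12, -40, -42] -> [-2, -12, -40]
  [47, -3, 22] -> [47, -3] -> [48, -2] -> [-2, 48] -> [48, -2] -> [48, -2]
  [-9, 34, 19, 4, 37, 43, -19, -19, 25] -> [-9, 19, 37, 43, -19, -19, 25] -> [-8, 20, 38, 44, -18, -18, 26] -> [-18, -18, -8, 20, 26, 38, 44] -> [44, 38, 26, 20, -8, -18, -18] -> [44, 38, 26]

[28, 14, 2]; [48, -2, -20]; [-2, -12, -40]; [48, -2]; [44, 38, 26]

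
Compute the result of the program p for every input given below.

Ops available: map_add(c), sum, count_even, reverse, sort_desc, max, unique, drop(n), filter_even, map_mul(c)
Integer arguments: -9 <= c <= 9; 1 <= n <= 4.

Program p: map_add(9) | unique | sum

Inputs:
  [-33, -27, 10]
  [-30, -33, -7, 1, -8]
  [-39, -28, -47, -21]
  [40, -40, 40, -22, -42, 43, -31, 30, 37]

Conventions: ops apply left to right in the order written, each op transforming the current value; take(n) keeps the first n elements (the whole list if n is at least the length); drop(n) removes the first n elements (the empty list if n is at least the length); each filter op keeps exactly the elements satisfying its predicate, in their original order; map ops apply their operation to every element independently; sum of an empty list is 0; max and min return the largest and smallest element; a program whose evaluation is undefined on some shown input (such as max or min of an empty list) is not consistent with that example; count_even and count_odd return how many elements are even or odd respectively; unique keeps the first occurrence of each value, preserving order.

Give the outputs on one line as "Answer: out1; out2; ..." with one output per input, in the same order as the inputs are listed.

-23; -32; -99; 87

Execution, op by op:
  [-33, -27, 10] -> [-24, -18, 19] -> [-24, -18, 19] -> -23
  [-30, -33, -7, 1, -8] -> [-21, -24, 2, 10, 1] -> [-21, -24, 2, 10, 1] -> -32
  [-39, -28, -47, -21] -> [-30, -19, -38, -12] -> [-30, -19, -38, -12] -> -99
  [40, -40, 40, -22, -42, 43, -31, 30, 37] -> [49, -31, 49, -13, -33, 52, -22, 39, 46] -> [49, -31, -13, -33, 52, -22, 39, 46] -> 87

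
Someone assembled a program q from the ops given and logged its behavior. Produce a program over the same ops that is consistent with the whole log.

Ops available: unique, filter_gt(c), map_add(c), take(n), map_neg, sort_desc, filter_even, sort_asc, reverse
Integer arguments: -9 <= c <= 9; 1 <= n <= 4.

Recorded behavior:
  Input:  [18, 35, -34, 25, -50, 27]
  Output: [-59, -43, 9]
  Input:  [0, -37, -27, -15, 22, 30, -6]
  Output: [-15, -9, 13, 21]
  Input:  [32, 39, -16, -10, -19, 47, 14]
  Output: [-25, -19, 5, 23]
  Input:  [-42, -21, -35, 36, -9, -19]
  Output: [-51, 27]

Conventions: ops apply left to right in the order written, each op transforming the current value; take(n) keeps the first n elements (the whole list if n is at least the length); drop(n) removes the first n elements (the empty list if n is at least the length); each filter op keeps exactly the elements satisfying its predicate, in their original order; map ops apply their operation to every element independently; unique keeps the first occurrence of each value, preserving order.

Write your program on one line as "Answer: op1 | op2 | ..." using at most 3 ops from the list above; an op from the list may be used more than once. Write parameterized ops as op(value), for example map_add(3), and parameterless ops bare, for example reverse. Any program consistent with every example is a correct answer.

filter_even | map_add(-9) | sort_asc

Check, running the answer program on each example:
  [18, 35, -34, 25, -50, 27] -> [18, -34, -50] -> [9, -43, -59] -> [-59, -43, 9]
  [0, -37, -27, -15, 22, 30, -6] -> [0, 22, 30, -6] -> [-9, 13, 21, -15] -> [-15, -9, 13, 21]
  [32, 39, -16, -10, -19, 47, 14] -> [32, -16, -10, 14] -> [23, -25, -19, 5] -> [-25, -19, 5, 23]
  [-42, -21, -35, 36, -9, -19] -> [-42, 36] -> [-51, 27] -> [-51, 27]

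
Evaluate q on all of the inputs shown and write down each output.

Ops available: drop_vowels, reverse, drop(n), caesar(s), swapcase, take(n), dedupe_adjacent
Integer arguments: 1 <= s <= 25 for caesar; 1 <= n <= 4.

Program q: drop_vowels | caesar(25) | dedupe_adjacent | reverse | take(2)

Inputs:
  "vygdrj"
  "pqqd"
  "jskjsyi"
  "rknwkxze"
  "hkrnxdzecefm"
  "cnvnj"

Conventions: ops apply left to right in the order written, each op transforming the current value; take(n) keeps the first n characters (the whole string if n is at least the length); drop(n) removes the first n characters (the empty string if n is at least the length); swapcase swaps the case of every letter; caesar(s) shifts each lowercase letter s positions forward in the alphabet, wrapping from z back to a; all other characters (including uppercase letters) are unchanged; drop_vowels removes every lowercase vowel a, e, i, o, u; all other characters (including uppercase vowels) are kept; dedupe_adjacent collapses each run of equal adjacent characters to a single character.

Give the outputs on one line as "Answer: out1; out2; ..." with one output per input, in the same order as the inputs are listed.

"iq"; "cp"; "xr"; "yw"; "le"; "im"

Execution, op by op:
  "vygdrj" -> "vygdrj" -> "uxfcqi" -> "uxfcqi" -> "iqcfxu" -> "iq"
  "pqqd" -> "pqqd" -> "oppc" -> "opc" -> "cpo" -> "cp"
  "jskjsyi" -> "jskjsy" -> "irjirx" -> "irjirx" -> "xrijri" -> "xr"
  "rknwkxze" -> "rknwkxz" -> "qjmvjwy" -> "qjmvjwy" -> "ywjvmjq" -> "yw"
  "hkrnxdzecefm" -> "hkrnxdzcfm" -> "gjqmwcybel" -> "gjqmwcybel" -> "lebycwmqjg" -> "le"
  "cnvnj" -> "cnvnj" -> "bmumi" -> "bmumi" -> "imumb" -> "im"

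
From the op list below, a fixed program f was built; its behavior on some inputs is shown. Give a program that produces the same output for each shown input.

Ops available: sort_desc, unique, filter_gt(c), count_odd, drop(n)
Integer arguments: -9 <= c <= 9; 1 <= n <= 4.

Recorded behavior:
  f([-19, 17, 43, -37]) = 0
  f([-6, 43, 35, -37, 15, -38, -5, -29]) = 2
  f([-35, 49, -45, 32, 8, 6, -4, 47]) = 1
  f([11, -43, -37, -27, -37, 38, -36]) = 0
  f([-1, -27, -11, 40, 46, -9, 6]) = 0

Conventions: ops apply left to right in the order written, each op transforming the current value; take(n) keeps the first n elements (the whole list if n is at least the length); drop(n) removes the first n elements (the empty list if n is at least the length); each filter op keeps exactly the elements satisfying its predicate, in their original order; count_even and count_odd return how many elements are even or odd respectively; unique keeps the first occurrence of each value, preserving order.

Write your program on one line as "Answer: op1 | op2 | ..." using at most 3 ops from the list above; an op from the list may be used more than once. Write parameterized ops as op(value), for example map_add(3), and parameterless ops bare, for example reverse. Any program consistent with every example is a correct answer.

drop(2) | drop(4) | count_odd

Check, running the answer program on each example:
  [-19, 17, 43, -37] -> [43, -37] -> [] -> 0
  [-6, 43, 35, -37, 15, -38, -5, -29] -> [35, -37, 15, -38, -5, -29] -> [-5, -29] -> 2
  [-35, 49, -45, 32, 8, 6, -4, 47] -> [-45, 32, 8, 6, -4, 47] -> [-4, 47] -> 1
  [11, -43, -37, -27, -37, 38, -36] -> [-37, -27, -37, 38, -36] -> [-36] -> 0
  [-1, -27, -11, 40, 46, -9, 6] -> [-11, 40, 46, -9, 6] -> [6] -> 0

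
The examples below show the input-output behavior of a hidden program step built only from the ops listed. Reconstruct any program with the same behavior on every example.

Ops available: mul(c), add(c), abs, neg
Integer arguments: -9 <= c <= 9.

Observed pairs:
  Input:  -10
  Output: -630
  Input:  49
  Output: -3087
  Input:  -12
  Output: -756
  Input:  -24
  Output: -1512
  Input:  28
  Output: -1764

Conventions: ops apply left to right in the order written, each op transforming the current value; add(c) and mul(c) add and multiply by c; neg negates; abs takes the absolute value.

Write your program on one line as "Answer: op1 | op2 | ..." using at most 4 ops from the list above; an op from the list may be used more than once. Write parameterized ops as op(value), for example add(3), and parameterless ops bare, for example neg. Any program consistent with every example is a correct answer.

mul(7) | abs | mul(-9)

Check, running the answer program on each example:
  -10 -> -70 -> 70 -> -630
  49 -> 343 -> 343 -> -3087
  -12 -> -84 -> 84 -> -756
  -24 -> -168 -> 168 -> -1512
  28 -> 196 -> 196 -> -1764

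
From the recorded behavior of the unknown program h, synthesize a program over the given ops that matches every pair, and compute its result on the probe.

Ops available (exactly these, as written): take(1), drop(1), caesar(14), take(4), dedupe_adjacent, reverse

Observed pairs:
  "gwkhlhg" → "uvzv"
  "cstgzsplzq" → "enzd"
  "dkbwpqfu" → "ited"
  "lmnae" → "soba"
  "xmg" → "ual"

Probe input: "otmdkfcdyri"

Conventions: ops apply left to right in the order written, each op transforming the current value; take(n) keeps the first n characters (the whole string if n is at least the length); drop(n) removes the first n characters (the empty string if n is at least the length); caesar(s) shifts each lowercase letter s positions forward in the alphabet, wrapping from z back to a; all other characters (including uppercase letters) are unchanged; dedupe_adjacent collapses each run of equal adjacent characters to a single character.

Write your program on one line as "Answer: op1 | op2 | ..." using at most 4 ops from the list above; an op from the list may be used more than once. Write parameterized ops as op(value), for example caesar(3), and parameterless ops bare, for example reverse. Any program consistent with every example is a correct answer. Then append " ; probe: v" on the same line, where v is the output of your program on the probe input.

reverse | caesar(14) | take(4) ; probe: "wfmr"

Check, running the answer program on each example:
  "gwkhlhg" -> "ghlhkwg" -> "uvzvyku" -> "uvzv"
  "cstgzsplzq" -> "qzlpszgtsc" -> "enzdgnuhgq" -> "enzd"
  "dkbwpqfu" -> "ufqpwbkd" -> "itedkpyr" -> "ited"
  "lmnae" -> "eanml" -> "sobaz" -> "soba"
  "xmg" -> "gmx" -> "ual" -> "ual"
  probe: "otmdkfcdyri" -> "irydcfkdmto" -> "wfmrqtyrahc" -> "wfmr"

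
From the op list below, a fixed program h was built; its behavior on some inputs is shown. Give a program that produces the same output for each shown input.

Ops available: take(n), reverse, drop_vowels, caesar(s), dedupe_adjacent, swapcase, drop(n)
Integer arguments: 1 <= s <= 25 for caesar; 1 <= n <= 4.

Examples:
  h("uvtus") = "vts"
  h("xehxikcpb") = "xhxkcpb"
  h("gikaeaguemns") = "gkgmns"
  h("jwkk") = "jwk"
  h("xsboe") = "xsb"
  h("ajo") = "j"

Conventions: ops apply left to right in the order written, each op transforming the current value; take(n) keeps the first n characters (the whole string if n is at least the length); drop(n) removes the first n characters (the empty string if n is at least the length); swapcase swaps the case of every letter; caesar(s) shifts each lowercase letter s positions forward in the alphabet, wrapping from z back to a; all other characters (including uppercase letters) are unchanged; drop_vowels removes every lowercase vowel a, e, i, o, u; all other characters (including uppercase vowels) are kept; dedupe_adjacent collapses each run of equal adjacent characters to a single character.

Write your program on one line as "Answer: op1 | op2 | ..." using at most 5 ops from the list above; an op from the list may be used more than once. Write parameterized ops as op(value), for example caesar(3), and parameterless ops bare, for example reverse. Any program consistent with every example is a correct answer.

dedupe_adjacent | reverse | drop_vowels | reverse

Check, running the answer program on each example:
  "uvtus" -> "uvtus" -> "sutvu" -> "stv" -> "vts"
  "xehxikcpb" -> "xehxikcpb" -> "bpckixhex" -> "bpckxhx" -> "xhxkcpb"
  "gikaeaguemns" -> "gikaeaguemns" -> "snmeugaeakig" -> "snmgkg" -> "gkgmns"
  "jwkk" -> "jwk" -> "kwj" -> "kwj" -> "jwk"
  "xsboe" -> "xsboe" -> "eobsx" -> "bsx" -> "xsb"
  "ajo" -> "ajo" -> "oja" -> "j" -> "j"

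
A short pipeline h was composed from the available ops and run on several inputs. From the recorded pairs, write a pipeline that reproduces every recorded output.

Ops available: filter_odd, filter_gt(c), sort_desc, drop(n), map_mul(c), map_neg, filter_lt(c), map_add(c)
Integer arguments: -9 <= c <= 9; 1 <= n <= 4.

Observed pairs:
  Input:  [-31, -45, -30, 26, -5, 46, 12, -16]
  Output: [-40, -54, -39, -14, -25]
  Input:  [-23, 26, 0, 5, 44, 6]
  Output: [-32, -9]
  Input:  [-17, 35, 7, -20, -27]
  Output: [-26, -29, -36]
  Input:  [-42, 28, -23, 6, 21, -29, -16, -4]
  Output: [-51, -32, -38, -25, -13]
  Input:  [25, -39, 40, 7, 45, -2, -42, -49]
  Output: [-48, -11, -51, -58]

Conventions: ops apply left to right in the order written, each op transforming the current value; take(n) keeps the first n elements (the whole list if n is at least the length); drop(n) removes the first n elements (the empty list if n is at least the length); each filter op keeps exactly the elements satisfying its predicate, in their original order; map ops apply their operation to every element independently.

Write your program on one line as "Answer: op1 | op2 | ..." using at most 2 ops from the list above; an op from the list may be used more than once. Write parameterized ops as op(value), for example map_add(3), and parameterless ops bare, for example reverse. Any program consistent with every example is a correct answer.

map_add(-9) | filter_lt(-5)

Check, running the answer program on each example:
  [-31, -45, -30, 26, -5, 46, 12, -16] -> [-40, -54, -39, 17, -14, 37, 3, -25] -> [-40, -54, -39, -14, -25]
  [-23, 26, 0, 5, 44, 6] -> [-32, 17, -9, -4, 35, -3] -> [-32, -9]
  [-17, 35, 7, -20, -27] -> [-26, 26, -2, -29, -36] -> [-26, -29, -36]
  [-42, 28, -23, 6, 21, -29, -16, -4] -> [-51, 19, -32, -3, 12, -38, -25, -13] -> [-51, -32, -38, -25, -13]
  [25, -39, 40, 7, 45, -2, -42, -49] -> [16, -48, 31, -2, 36, -11, -51, -58] -> [-48, -11, -51, -58]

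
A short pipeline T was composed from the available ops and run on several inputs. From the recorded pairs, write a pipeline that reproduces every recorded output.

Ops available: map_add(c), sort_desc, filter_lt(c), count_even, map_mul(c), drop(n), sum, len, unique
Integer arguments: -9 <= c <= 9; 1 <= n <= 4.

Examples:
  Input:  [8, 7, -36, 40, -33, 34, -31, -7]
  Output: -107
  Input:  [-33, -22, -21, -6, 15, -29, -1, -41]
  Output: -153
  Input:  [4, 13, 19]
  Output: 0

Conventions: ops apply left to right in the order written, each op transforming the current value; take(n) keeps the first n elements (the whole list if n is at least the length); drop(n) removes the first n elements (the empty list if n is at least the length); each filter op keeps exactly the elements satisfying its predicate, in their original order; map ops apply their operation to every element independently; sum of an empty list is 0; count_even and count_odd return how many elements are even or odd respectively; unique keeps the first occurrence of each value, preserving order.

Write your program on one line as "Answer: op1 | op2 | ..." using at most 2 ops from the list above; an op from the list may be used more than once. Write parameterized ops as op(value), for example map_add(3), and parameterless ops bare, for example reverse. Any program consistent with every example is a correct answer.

filter_lt(4) | sum

Check, running the answer program on each example:
  [8, 7, -36, 40, -33, 34, -31, -7] -> [-36, -33, -31, -7] -> -107
  [-33, -22, -21, -6, 15, -29, -1, -41] -> [-33, -22, -21, -6, -29, -1, -41] -> -153
  [4, 13, 19] -> [] -> 0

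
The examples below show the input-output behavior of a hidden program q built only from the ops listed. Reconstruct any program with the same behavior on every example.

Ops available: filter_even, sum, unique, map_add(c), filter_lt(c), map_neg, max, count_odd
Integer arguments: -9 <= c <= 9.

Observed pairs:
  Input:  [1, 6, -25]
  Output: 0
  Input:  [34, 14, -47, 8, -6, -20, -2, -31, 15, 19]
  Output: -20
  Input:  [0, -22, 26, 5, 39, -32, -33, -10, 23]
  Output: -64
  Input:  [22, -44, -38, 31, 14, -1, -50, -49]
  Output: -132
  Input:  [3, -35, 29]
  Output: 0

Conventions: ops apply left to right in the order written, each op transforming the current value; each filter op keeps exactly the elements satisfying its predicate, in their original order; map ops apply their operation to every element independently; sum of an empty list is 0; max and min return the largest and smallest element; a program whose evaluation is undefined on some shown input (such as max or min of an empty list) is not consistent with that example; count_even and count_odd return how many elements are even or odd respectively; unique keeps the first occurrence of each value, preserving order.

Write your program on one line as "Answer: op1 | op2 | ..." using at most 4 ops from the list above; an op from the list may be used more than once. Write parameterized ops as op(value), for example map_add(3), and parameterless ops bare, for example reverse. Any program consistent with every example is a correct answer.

filter_even | filter_lt(-8) | sum

Check, running the answer program on each example:
  [1, 6, -25] -> [6] -> [] -> 0
  [34, 14, -47, 8, -6, -20, -2, -31, 15, 19] -> [34, 14, 8, -6, -20, -2] -> [-20] -> -20
  [0, -22, 26, 5, 39, -32, -33, -10, 23] -> [0, -22, 26, -32, -10] -> [-22, -32, -10] -> -64
  [22, -44, -38, 31, 14, -1, -50, -49] -> [22, -44, -38, 14, -50] -> [-44, -38, -50] -> -132
  [3, -35, 29] -> [] -> [] -> 0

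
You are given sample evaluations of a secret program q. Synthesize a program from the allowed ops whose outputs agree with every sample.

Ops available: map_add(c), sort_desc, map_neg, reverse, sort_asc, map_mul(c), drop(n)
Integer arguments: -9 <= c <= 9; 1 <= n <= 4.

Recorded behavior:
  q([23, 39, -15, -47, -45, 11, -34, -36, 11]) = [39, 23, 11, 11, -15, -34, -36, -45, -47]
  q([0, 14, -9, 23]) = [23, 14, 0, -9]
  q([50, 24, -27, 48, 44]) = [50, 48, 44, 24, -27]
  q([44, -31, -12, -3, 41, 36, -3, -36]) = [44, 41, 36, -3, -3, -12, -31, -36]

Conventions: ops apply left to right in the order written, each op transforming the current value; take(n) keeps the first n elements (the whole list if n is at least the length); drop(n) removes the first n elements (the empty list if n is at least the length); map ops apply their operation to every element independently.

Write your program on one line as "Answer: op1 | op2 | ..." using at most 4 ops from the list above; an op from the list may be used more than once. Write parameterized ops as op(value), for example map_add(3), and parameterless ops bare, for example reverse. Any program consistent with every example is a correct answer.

map_neg | reverse | sort_asc | map_neg

Check, running the answer program on each example:
  [23, 39, -15, -47, -45, 11, -34, -36, 11] -> [-23, -39, 15, 47, 45, -11, 34, 36, -11] -> [-11, 36, 34, -11, 45, 47, 15, -39, -23] -> [-39, -23, -11, -11, 15, 34, 36, 45, 47] -> [39, 23, 11, 11, -15, -34, -36, -45, -47]
  [0, 14, -9, 23] -> [0, -14, 9, -23] -> [-23, 9, -14, 0] -> [-23, -14, 0, 9] -> [23, 14, 0, -9]
  [50, 24, -27, 48, 44] -> [-50, -24, 27, -48, -44] -> [-44, -48, 27, -24, -50] -> [-50, -48, -44, -24, 27] -> [50, 48, 44, 24, -27]
  [44, -31, -12, -3, 41, 36, -3, -36] -> [-44, 31, 12, 3, -41, -36, 3, 36] -> [36, 3, -36, -41, 3, 12, 31, -44] -> [-44, -41, -36, 3, 3, 12, 31, 36] -> [44, 41, 36, -3, -3, -12, -31, -36]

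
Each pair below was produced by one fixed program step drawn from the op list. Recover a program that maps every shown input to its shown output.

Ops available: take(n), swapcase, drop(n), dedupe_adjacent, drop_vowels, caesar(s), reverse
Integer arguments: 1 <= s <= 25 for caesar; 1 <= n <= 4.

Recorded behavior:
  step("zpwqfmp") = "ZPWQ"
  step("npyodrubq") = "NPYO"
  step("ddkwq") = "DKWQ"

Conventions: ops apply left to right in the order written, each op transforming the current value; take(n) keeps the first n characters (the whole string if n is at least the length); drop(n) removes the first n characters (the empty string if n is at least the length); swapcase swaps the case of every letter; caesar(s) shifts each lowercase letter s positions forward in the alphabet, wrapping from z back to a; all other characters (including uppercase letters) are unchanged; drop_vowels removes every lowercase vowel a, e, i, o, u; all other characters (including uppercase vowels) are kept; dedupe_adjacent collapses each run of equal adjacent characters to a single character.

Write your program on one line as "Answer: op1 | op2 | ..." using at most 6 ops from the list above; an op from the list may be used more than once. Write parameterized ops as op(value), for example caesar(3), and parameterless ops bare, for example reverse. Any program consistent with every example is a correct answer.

reverse | dedupe_adjacent | swapcase | reverse | take(4)

Check, running the answer program on each example:
  "zpwqfmp" -> "pmfqwpz" -> "pmfqwpz" -> "PMFQWPZ" -> "ZPWQFMP" -> "ZPWQ"
  "npyodrubq" -> "qburdoypn" -> "qburdoypn" -> "QBURDOYPN" -> "NPYODRUBQ" -> "NPYO"
  "ddkwq" -> "qwkdd" -> "qwkd" -> "QWKD" -> "DKWQ" -> "DKWQ"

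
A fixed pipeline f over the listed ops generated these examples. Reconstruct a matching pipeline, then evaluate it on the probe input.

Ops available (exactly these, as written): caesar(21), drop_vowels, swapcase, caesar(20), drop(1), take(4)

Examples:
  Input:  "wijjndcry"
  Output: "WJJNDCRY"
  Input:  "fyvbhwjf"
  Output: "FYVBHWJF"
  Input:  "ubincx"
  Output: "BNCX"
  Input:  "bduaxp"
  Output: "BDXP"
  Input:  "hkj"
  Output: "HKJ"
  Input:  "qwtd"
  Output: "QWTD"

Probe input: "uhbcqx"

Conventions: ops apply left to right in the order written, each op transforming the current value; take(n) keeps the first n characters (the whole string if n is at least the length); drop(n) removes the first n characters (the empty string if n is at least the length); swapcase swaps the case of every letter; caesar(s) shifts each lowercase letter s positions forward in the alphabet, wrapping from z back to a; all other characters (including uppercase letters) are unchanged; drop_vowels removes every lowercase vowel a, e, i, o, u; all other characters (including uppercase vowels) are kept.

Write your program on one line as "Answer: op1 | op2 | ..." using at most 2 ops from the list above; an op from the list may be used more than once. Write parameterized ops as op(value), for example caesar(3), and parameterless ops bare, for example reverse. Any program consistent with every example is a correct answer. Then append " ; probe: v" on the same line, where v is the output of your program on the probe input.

drop_vowels | swapcase ; probe: "HBCQX"

Check, running the answer program on each example:
  "wijjndcry" -> "wjjndcry" -> "WJJNDCRY"
  "fyvbhwjf" -> "fyvbhwjf" -> "FYVBHWJF"
  "ubincx" -> "bncx" -> "BNCX"
  "bduaxp" -> "bdxp" -> "BDXP"
  "hkj" -> "hkj" -> "HKJ"
  "qwtd" -> "qwtd" -> "QWTD"
  probe: "uhbcqx" -> "hbcqx" -> "HBCQX"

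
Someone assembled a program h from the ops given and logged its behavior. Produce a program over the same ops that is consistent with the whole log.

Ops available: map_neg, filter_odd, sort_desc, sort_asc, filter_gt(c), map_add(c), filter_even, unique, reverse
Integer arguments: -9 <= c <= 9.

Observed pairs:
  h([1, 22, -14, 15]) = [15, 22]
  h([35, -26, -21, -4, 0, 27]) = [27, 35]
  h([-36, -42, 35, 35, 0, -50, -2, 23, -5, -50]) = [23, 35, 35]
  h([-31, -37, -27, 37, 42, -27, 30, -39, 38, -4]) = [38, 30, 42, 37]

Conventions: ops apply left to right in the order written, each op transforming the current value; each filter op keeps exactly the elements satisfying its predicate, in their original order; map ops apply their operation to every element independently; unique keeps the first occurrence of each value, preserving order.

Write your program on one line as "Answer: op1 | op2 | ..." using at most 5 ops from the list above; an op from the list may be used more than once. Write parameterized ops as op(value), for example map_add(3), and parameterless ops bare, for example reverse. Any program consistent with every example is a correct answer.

map_neg | reverse | map_neg | filter_gt(8)

Check, running the answer program on each example:
  [1, 22, -14, 15] -> [-1, -22, 14, -15] -> [-15, 14, -22, -1] -> [15, -14, 22, 1] -> [15, 22]
  [35, -26, -21, -4, 0, 27] -> [-35, 26, 21, 4, 0, -27] -> [-27, 0, 4, 21, 26, -35] -> [27, 0, -4, -21, -26, 35] -> [27, 35]
  [-36, -42, 35, 35, 0, -50, -2, 23, -5, -50] -> [36, 42, -35, -35, 0, 50, 2, -23, 5, 50] -> [50, 5, -23, 2, 50, 0, -35, -35, 42, 36] -> [-50, -5, 23, -2, -50, 0, 35, 35, -42, -36] -> [23, 35, 35]
  [-31, -37, -27, 37, 42, -27, 30, -39, 38, -4] -> [31, 37, 27, -37, -42, 27, -30, 39, -38, 4] -> [4, -38, 39, -30, 27, -42, -37, 27, 37, 31] -> [-4, 38, -39, 30, -27, 42, 37, -27, -37, -31] -> [38, 30, 42, 37]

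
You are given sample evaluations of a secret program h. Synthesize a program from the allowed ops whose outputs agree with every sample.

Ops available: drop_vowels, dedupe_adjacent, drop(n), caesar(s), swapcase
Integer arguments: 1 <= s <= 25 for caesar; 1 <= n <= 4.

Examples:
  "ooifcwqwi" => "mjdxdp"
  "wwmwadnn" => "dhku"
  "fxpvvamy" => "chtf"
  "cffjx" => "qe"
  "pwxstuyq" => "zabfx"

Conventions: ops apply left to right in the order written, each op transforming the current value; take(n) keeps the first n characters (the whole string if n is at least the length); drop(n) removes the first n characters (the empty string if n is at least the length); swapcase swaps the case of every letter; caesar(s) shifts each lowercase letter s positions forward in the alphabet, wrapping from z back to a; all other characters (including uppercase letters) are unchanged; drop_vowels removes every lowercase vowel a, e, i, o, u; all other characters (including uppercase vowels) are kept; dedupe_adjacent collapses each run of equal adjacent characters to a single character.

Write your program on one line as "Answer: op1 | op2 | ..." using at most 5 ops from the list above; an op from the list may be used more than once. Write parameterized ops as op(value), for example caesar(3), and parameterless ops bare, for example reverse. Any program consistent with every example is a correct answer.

caesar(24) | drop(1) | drop(2) | caesar(9) | dedupe_adjacent

Check, running the answer program on each example:
  "ooifcwqwi" -> "mmgdauoug" -> "mgdauoug" -> "dauoug" -> "mjdxdp" -> "mjdxdp"
  "wwmwadnn" -> "uukuybll" -> "ukuybll" -> "uybll" -> "dhkuu" -> "dhku"
  "fxpvvamy" -> "dvnttykw" -> "vnttykw" -> "ttykw" -> "cchtf" -> "chtf"
  "cffjx" -> "addhv" -> "ddhv" -> "hv" -> "qe" -> "qe"
  "pwxstuyq" -> "nuvqrswo" -> "uvqrswo" -> "qrswo" -> "zabfx" -> "zabfx"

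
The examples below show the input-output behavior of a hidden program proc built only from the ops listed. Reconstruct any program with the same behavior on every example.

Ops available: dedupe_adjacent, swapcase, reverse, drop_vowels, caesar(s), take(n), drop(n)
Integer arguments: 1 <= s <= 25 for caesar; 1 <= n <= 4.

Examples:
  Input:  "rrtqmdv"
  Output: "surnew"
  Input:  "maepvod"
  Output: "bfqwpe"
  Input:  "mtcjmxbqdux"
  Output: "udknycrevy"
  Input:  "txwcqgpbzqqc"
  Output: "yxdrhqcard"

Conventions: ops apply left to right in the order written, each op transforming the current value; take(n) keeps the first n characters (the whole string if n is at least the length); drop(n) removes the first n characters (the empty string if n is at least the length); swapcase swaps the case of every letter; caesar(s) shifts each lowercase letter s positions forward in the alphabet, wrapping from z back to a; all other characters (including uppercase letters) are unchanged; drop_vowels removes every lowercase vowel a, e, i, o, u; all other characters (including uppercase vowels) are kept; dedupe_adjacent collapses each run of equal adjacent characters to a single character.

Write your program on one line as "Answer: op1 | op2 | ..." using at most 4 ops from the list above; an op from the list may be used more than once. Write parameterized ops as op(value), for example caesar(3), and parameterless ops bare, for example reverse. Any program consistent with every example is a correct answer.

drop(1) | caesar(9) | caesar(18) | dedupe_adjacent

Check, running the answer program on each example:
  "rrtqmdv" -> "rtqmdv" -> "aczvme" -> "surnew" -> "surnew"
  "maepvod" -> "aepvod" -> "jnyexm" -> "bfqwpe" -> "bfqwpe"
  "mtcjmxbqdux" -> "tcjmxbqdux" -> "clsvgkzmdg" -> "udknycrevy" -> "udknycrevy"
  "txwcqgpbzqqc" -> "xwcqgpbzqqc" -> "gflzpykizzl" -> "yxdrhqcarrd" -> "yxdrhqcard"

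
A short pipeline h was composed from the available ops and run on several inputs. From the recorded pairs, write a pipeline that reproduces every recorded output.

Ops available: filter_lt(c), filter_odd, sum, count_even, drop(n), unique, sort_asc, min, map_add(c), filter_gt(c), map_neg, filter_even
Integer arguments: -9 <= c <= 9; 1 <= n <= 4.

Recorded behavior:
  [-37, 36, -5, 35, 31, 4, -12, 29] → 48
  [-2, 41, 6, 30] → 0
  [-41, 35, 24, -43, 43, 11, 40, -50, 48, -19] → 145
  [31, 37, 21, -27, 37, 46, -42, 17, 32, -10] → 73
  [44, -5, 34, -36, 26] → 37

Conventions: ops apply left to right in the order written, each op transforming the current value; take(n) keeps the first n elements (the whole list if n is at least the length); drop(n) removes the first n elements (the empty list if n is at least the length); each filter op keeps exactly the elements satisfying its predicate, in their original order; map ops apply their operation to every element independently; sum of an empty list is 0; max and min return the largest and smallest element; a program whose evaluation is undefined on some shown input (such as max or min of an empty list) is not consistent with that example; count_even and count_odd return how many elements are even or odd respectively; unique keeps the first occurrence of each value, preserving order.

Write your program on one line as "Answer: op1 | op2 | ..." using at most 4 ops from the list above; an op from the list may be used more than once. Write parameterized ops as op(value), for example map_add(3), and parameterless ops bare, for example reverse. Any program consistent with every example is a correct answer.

map_add(2) | filter_lt(1) | map_neg | sum

Check, running the answer program on each example:
  [-37, 36, -5, 35, 31, 4, -12, 29] -> [-35, 38, -3, 37, 33, 6, -10, 31] -> [-35, -3, -10] -> [35, 3, 10] -> 48
  [-2, 41, 6, 30] -> [0, 43, 8, 32] -> [0] -> [0] -> 0
  [-41, 35, 24, -43, 43, 11, 40, -50, 48, -19] -> [-39, 37, 26, -41, 45, 13, 42, -48, 50, -17] -> [-39, -41, -48, -17] -> [39, 41, 48, 17] -> 145
  [31, 37, 21, -27, 37, 46, -42, 17, 32, -10] -> [33, 39, 23, -25, 39, 48, -40, 19, 34, -8] -> [-25, -40, -8] -> [25, 40, 8] -> 73
  [44, -5, 34, -36, 26] -> [46, -3, 36, -34, 28] -> [-3, -34] -> [3, 34] -> 37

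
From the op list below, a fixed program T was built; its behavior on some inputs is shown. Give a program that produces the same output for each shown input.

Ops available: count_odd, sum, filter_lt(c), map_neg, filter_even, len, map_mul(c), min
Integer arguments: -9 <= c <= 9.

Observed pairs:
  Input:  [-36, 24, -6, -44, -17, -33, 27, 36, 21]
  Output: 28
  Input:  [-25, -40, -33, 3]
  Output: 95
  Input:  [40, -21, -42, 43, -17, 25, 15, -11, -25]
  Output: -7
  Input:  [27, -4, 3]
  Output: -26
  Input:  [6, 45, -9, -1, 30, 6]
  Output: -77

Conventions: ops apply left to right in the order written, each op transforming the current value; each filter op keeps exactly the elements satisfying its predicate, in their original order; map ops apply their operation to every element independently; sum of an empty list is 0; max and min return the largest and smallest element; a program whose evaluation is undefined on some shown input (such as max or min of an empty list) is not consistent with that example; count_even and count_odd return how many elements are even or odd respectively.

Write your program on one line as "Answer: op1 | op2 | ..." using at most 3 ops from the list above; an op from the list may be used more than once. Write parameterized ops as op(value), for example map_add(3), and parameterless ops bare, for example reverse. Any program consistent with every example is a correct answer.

map_neg | sum

Check, running the answer program on each example:
  [-36, 24, -6, -44, -17, -33, 27, 36, 21] -> [36, -24, 6, 44, 17, 33, -27, -36, -21] -> 28
  [-25, -40, -33, 3] -> [25, 40, 33, -3] -> 95
  [40, -21, -42, 43, -17, 25, 15, -11, -25] -> [-40, 21, 42, -43, 17, -25, -15, 11, 25] -> -7
  [27, -4, 3] -> [-27, 4, -3] -> -26
  [6, 45, -9, -1, 30, 6] -> [-6, -45, 9, 1, -30, -6] -> -77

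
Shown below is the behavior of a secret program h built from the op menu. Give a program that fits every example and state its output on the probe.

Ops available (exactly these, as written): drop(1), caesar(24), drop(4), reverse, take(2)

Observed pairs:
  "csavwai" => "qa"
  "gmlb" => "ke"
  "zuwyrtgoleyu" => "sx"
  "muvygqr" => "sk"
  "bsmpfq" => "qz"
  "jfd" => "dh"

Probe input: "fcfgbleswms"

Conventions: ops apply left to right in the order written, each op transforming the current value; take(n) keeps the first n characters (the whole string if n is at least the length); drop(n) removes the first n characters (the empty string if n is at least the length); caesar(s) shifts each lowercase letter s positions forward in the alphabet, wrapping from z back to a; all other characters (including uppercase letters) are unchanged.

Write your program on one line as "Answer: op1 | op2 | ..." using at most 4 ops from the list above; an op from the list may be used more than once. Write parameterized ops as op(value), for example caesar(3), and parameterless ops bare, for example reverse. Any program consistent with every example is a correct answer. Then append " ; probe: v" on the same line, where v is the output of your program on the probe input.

caesar(24) | take(2) | reverse ; probe: "ad"

Check, running the answer program on each example:
  "csavwai" -> "aqytuyg" -> "aq" -> "qa"
  "gmlb" -> "ekjz" -> "ek" -> "ke"
  "zuwyrtgoleyu" -> "xsuwpremjcws" -> "xs" -> "sx"
  "muvygqr" -> "kstweop" -> "ks" -> "sk"
  "bsmpfq" -> "zqkndo" -> "zq" -> "qz"
  "jfd" -> "hdb" -> "hd" -> "dh"
  probe: "fcfgbleswms" -> "dadezjcqukq" -> "da" -> "ad"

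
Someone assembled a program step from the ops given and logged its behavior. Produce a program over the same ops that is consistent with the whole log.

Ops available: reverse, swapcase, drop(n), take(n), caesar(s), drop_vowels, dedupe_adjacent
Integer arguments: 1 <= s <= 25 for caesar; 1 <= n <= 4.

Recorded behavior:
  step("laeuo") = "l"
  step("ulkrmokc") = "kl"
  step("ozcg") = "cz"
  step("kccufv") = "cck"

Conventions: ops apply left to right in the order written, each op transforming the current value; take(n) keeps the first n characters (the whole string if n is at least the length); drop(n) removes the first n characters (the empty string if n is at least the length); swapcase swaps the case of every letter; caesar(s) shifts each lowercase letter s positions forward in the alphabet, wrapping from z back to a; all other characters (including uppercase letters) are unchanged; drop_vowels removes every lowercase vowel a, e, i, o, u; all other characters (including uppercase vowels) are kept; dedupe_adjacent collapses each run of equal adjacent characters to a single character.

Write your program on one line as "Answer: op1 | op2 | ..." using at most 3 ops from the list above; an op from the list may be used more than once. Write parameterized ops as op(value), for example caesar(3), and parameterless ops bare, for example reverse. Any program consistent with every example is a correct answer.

take(3) | drop_vowels | reverse

Check, running the answer program on each example:
  "laeuo" -> "lae" -> "l" -> "l"
  "ulkrmokc" -> "ulk" -> "lk" -> "kl"
  "ozcg" -> "ozc" -> "zc" -> "cz"
  "kccufv" -> "kcc" -> "kcc" -> "cck"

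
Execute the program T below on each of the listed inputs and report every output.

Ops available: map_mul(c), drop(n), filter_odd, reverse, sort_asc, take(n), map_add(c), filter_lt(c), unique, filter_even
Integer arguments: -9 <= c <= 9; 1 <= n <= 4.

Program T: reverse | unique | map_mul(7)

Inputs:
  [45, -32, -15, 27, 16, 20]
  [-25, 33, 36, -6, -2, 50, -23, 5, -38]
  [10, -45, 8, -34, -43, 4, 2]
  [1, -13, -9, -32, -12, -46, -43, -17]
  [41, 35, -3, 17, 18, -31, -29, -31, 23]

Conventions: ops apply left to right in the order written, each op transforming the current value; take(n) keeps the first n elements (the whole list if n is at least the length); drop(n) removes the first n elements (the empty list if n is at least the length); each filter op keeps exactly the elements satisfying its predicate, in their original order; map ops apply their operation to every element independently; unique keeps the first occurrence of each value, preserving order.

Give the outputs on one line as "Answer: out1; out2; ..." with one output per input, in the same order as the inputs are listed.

Execution, op by op:
  [45, -32, -15, 27, 16, 20] -> [20, 16, 27, -15, -32, 45] -> [20, 16, 27, -15, -32, 45] -> [140, 112, 189, -105, -224, 315]
  [-25, 33, 36, -6, -2, 50, -23, 5, -38] -> [-38, 5, -23, 50, -2, -6, 36, 33, -25] -> [-38, 5, -23, 50, -2, -6, 36, 33, -25] -> [-266, 35, -161, 350, -14, -42, 252, 231, -175]
  [10, -45, 8, -34, -43, 4, 2] -> [2, 4, -43, -34, 8, -45, 10] -> [2, 4, -43, -34, 8, -45, 10] -> [14, 28, -301, -238, 56, -315, 70]
  [1, -13, -9, -32, -12, -46, -43, -17] -> [-17, -43, -46, -12, -32, -9, -13, 1] -> [-17, -43, -46, -12, -32, -9, -13, 1] -> [-119, -301, -322, -84, -224, -63, -91, 7]
  [41, 35, -3, 17, 18, -31, -29, -31, 23] -> [23, -31, -29, -31, 18, 17, -3, 35, 41] -> [23, -31, -29, 18, 17, -3, 35, 41] -> [161, -217, -203, 126, 119, -21, 245, 287]

[140, 112, 189, -105, -224, 315]; [-266, 35, -161, 350, -14, -42, 252, 231, -175]; [14, 28, -301, -238, 56, -315, 70]; [-119, -301, -322, -84, -224, -63, -91, 7]; [161, -217, -203, 126, 119, -21, 245, 287]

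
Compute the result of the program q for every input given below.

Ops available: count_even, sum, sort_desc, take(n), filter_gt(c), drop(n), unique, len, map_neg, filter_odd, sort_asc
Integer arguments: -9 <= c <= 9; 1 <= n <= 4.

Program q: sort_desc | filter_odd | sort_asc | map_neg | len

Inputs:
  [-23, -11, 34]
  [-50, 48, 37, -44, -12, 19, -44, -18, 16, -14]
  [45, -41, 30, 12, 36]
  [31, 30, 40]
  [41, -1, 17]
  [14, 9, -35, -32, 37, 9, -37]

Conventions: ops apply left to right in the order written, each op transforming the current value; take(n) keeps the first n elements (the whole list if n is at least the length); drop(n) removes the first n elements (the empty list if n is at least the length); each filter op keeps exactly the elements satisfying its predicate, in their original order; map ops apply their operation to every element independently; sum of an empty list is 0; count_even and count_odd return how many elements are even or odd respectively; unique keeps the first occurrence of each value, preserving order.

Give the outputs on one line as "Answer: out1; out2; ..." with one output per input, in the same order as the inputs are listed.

2; 2; 2; 1; 3; 5

Execution, op by op:
  [-23, -11, 34] -> [34, -11, -23] -> [-11, -23] -> [-23, -11] -> [23, 11] -> 2
  [-50, 48, 37, -44, -12, 19, -44, -18, 16, -14] -> [48, 37, 19, 16, -12, -14, -18, -44, -44, -50] -> [37, 19] -> [19, 37] -> [-19, -37] -> 2
  [45, -41, 30, 12, 36] -> [45, 36, 30, 12, -41] -> [45, -41] -> [-41, 45] -> [41, -45] -> 2
  [31, 30, 40] -> [40, 31, 30] -> [31] -> [31] -> [-31] -> 1
  [41, -1, 17] -> [41, 17, -1] -> [41, 17, -1] -> [-1, 17, 41] -> [1, -17, -41] -> 3
  [14, 9, -35, -32, 37, 9, -37] -> [37, 14, 9, 9, -32, -35, -37] -> [37, 9, 9, -35, -37] -> [-37, -35, 9, 9, 37] -> [37, 35, -9, -9, -37] -> 5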